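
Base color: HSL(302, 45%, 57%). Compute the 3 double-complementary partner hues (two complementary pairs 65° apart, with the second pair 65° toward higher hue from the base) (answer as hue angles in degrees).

302 + 65 = 367 → 367 − 360 = 7°
302 + 180 = 482 → 482 − 360 = 122°
302 + 245 = 547 → 547 − 360 = 187°

7°, 122° and 187°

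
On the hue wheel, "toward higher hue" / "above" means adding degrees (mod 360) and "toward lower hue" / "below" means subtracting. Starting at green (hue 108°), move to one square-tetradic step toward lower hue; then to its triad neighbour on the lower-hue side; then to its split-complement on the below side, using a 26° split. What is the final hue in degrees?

108 − 90 = 18°   (square ↓)
18 − 120 = -102 → -102 + 360 = 258°   (triadic ↓)
258 + 154 = 412 → 412 − 360 = 52°   (split-comp 26° ↓)

52°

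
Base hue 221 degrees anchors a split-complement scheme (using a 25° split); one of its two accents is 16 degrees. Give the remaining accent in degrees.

66°

Split-complementary hues sit 25° either side of the complement.
Complement of the base 221°: 221 + 180 = 401 → 401 − 360 = 41°
The given accent 16° is 25° one side of 41°; the other accent sits 25° the other side: 41 + 25 = 66°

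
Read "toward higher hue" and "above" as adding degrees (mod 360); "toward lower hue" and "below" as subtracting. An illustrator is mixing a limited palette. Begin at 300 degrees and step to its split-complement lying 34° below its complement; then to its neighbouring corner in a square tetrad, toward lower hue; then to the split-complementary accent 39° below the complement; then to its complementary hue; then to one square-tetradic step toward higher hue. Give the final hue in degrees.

split-comp 34° ↓ +146°: 300 + 146 = 446 → 446 − 360 = 86°
square ↓ −90°: 86 − 90 = -4 → -4 + 360 = 356°
split-comp 39° ↓ +141°: 356 + 141 = 497 → 497 − 360 = 137°
complement +180°: 137 + 180 = 317°
square ↑ +90°: 317 + 90 = 407 → 407 − 360 = 47°

47°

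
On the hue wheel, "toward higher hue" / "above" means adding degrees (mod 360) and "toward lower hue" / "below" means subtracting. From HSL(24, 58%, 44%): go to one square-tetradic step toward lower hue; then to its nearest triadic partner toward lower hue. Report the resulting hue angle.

174°

−90° (square ↓): 24 − 90 = -66 → -66 + 360 = 294°
−120° (triadic ↓): 294 − 120 = 174°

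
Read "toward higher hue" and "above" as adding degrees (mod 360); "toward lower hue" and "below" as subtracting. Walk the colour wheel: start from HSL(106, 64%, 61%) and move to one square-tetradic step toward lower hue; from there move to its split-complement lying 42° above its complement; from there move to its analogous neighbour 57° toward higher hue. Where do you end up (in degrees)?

295°

−90° (square ↓): 106 − 90 = 16°
+222° (split-comp 42° ↑): 16 + 222 = 238°
+57° (analog 57° ↑): 238 + 57 = 295°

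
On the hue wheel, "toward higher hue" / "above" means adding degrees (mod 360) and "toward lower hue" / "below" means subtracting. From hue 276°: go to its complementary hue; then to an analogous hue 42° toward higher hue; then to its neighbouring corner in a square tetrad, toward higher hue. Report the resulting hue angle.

228°

+180° (complement): 276 + 180 = 456 → 456 − 360 = 96°
+42° (analog 42° ↑): 96 + 42 = 138°
+90° (square ↑): 138 + 90 = 228°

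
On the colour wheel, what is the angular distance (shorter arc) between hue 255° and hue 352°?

97°

|255 − 352| = 97.
97 ≤ 180, so the shorter arc is 97°.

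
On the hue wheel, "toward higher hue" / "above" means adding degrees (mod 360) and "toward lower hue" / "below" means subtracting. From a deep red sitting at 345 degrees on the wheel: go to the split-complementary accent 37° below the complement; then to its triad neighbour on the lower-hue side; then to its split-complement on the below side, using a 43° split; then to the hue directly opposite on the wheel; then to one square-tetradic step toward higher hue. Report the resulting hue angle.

split-comp 37° ↓ +143°: 345 + 143 = 488 → 488 − 360 = 128°
triadic ↓ −120°: 128 − 120 = 8°
split-comp 43° ↓ +137°: 8 + 137 = 145°
complement +180°: 145 + 180 = 325°
square ↑ +90°: 325 + 90 = 415 → 415 − 360 = 55°

55°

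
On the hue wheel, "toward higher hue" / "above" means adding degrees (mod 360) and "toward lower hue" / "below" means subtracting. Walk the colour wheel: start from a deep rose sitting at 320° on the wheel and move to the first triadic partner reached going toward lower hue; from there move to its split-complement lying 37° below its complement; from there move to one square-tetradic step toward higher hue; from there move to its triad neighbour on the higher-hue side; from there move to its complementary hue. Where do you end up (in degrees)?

13°

−120° (triadic ↓): 320 − 120 = 200°
+143° (split-comp 37° ↓): 200 + 143 = 343°
+90° (square ↑): 343 + 90 = 433 → 433 − 360 = 73°
+120° (triadic ↑): 73 + 120 = 193°
+180° (complement): 193 + 180 = 373 → 373 − 360 = 13°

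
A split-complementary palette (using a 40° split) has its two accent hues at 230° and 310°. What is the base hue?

90°

The accents sit 40° either side of the complement, so the complement is their short-arc midpoint on the wheel.
Short-arc midpoint of 230° and 310°: 270°.
Base is 180° from the complement: 270 − 180 = 90°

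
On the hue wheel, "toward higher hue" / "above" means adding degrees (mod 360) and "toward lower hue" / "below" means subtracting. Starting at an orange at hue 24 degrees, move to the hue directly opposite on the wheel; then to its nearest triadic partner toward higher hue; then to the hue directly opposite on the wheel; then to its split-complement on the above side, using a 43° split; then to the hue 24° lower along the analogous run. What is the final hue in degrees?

343°

complement +180°: 24 + 180 = 204°
triadic ↑ +120°: 204 + 120 = 324°
complement +180°: 324 + 180 = 504 → 504 − 360 = 144°
split-comp 43° ↑ +223°: 144 + 223 = 367 → 367 − 360 = 7°
analog 24° ↓ −24°: 7 − 24 = -17 → -17 + 360 = 343°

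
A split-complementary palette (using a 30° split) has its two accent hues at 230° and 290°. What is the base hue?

The accents sit 30° either side of the complement, so the complement is their short-arc midpoint on the wheel.
Short-arc midpoint of 230° and 290°: 260°.
Base is 180° from the complement: 260 − 180 = 80°

80°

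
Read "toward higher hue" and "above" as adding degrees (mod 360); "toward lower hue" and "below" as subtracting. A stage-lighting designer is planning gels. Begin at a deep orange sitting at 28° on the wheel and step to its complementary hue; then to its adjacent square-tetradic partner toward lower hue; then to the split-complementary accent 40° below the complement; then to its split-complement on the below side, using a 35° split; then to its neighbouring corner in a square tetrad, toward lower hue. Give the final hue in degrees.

complement +180°: 28 + 180 = 208°
square ↓ −90°: 208 − 90 = 118°
split-comp 40° ↓ +140°: 118 + 140 = 258°
split-comp 35° ↓ +145°: 258 + 145 = 403 → 403 − 360 = 43°
square ↓ −90°: 43 − 90 = -47 → -47 + 360 = 313°

313°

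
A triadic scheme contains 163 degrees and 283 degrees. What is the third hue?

43°

A triad spaces three hues 120° apart.
The full set is {43°, 163°, 283°}.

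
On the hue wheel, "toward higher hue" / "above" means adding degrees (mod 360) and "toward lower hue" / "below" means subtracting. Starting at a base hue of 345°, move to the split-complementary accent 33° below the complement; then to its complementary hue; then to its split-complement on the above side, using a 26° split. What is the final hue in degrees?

345 + 147 = 492 → 492 − 360 = 132°   (split-comp 33° ↓)
132 + 180 = 312°   (complement)
312 + 206 = 518 → 518 − 360 = 158°   (split-comp 26° ↑)

158°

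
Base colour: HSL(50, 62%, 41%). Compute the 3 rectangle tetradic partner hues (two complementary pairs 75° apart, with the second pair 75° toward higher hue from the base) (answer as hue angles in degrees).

125°, 230°, 305°

A rectangular tetradic uses two complementary pairs 75° apart: offsets 0°, 75°, 180°, 255°.
50 + 75 = 125°
50 + 180 = 230°
50 + 255 = 305°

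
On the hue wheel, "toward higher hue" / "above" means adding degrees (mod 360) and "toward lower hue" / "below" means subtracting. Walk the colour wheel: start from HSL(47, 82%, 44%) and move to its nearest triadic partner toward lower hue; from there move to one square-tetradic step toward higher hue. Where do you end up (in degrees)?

triadic ↓ −120°: 47 − 120 = -73 → -73 + 360 = 287°
square ↑ +90°: 287 + 90 = 377 → 377 − 360 = 17°

17°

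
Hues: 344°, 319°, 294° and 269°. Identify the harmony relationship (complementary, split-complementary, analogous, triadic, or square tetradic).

analogous

Sort the hues: 269°, 294°, 319°, 344°.
Successive gaps around the wheel: 25°, 25°, 25°, 285°.
A run of hues at equal small steps (25°) with one large closing gap is an analogous group.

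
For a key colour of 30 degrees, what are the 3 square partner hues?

120°, 210° and 300°

A square tetradic scheme places four hues every 90°.
30 + 90 = 120°
30 + 180 = 210°
30 + 270 = 300°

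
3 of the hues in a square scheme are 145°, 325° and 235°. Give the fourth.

55°

A square tetradic scheme places four hues every 90°.
The full set through 145° is {55°, 145°, 235°, 325°}.
Given {145°, 235°, 325°}, the missing hue is 55°.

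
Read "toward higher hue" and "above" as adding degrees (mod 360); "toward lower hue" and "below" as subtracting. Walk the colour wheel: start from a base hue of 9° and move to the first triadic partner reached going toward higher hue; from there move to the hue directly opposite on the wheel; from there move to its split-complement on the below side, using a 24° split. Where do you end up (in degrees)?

105°

9 + 120 = 129°   (triadic ↑)
129 + 180 = 309°   (complement)
309 + 156 = 465 → 465 − 360 = 105°   (split-comp 24° ↓)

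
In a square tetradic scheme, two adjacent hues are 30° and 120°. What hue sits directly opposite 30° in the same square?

A square tetradic scheme places four hues 90° apart; opposite corners are 180° apart.
30 + 180 = 210°

210°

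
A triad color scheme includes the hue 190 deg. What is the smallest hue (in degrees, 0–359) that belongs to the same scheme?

70°

A triad places three hues 120° apart.
The full set through 190° is {70°, 190°, 310°}.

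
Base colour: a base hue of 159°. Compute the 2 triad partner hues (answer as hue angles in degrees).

A triad places three hues 120° apart.
159 + 120 = 279°
159 + 240 = 399 → 399 − 360 = 39°

279° and 39°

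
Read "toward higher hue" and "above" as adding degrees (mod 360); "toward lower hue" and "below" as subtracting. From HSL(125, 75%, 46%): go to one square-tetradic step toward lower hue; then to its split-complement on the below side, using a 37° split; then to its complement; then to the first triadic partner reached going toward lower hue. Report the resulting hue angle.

−90° (square ↓): 125 − 90 = 35°
+143° (split-comp 37° ↓): 35 + 143 = 178°
+180° (complement): 178 + 180 = 358°
−120° (triadic ↓): 358 − 120 = 238°

238°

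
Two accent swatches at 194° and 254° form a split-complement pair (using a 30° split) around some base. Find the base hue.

The accents sit 30° either side of the complement, so the complement is their short-arc midpoint on the wheel.
Short-arc midpoint of 194° and 254°: 224°.
Base is 180° from the complement: 224 − 180 = 44°

44°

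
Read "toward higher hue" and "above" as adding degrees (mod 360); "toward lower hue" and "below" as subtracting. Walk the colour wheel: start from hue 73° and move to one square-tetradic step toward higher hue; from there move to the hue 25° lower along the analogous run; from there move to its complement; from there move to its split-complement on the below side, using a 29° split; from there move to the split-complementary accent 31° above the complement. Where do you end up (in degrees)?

320°

+90° (square ↑): 73 + 90 = 163°
−25° (analog 25° ↓): 163 − 25 = 138°
+180° (complement): 138 + 180 = 318°
+151° (split-comp 29° ↓): 318 + 151 = 469 → 469 − 360 = 109°
+211° (split-comp 31° ↑): 109 + 211 = 320°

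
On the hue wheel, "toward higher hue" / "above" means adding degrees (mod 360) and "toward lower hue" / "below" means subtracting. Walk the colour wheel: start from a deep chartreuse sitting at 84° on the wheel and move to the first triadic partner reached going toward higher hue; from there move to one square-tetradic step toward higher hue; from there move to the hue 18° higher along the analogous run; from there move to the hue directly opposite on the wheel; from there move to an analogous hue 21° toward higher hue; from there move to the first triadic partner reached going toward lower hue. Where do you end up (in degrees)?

84 + 120 = 204°   (triadic ↑)
204 + 90 = 294°   (square ↑)
294 + 18 = 312°   (analog 18° ↑)
312 + 180 = 492 → 492 − 360 = 132°   (complement)
132 + 21 = 153°   (analog 21° ↑)
153 − 120 = 33°   (triadic ↓)

33°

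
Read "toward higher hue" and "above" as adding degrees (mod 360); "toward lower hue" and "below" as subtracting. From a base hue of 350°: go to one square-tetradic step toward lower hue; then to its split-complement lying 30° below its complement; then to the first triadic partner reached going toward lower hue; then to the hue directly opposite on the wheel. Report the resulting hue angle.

110°

350 − 90 = 260°   (square ↓)
260 + 150 = 410 → 410 − 360 = 50°   (split-comp 30° ↓)
50 − 120 = -70 → -70 + 360 = 290°   (triadic ↓)
290 + 180 = 470 → 470 − 360 = 110°   (complement)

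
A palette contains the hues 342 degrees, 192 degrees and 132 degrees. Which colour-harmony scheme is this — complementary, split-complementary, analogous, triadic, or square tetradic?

Sort the hues: 132°, 192°, 342°.
Successive gaps around the wheel: 60°, 150°, 150°.
Two 150° gaps and one 60° gap — a base hue opposite a pair of accents 30° either side of its complement — is the split-complementary pattern.

split-complementary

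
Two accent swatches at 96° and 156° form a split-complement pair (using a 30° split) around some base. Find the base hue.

The accents sit 30° either side of the complement, so the complement is their short-arc midpoint on the wheel.
Short-arc midpoint of 96° and 156°: 126°.
Base is 180° from the complement: 126 − 180 = -54 → -54 + 360 = 306°

306°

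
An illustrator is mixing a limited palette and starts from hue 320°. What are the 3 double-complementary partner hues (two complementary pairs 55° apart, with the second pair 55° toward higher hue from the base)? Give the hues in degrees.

A rectangular tetradic uses two complementary pairs 55° apart: offsets 0°, 55°, 180°, 235°.
320 + 55 = 375 → 375 − 360 = 15°
320 + 180 = 500 → 500 − 360 = 140°
320 + 235 = 555 → 555 − 360 = 195°

15°, 140°, 195°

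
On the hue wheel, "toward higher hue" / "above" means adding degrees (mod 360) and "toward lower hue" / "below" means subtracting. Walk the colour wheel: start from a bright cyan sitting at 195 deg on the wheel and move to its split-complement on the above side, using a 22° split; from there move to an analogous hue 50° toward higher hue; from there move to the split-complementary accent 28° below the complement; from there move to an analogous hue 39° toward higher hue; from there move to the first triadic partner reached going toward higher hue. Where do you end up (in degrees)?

38°

+202° (split-comp 22° ↑): 195 + 202 = 397 → 397 − 360 = 37°
+50° (analog 50° ↑): 37 + 50 = 87°
+152° (split-comp 28° ↓): 87 + 152 = 239°
+39° (analog 39° ↑): 239 + 39 = 278°
+120° (triadic ↑): 278 + 120 = 398 → 398 − 360 = 38°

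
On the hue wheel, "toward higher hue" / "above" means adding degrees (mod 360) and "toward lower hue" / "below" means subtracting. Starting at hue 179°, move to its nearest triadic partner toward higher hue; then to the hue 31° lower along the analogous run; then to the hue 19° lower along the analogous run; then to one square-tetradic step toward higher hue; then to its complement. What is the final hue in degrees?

159°

179 + 120 = 299°   (triadic ↑)
299 − 31 = 268°   (analog 31° ↓)
268 − 19 = 249°   (analog 19° ↓)
249 + 90 = 339°   (square ↑)
339 + 180 = 519 → 519 − 360 = 159°   (complement)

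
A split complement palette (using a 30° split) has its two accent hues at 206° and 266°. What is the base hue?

56°

The accents sit 30° either side of the complement, so the complement is their short-arc midpoint on the wheel.
Short-arc midpoint of 206° and 266°: 236°.
Base is 180° from the complement: 236 − 180 = 56°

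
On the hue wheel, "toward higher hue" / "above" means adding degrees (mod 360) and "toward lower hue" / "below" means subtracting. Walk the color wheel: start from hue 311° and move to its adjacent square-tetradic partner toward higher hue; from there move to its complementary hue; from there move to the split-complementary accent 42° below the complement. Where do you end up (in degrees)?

311 + 90 = 401 → 401 − 360 = 41°   (square ↑)
41 + 180 = 221°   (complement)
221 + 138 = 359°   (split-comp 42° ↓)

359°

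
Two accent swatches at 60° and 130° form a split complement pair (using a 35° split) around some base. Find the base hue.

The accents sit 35° either side of the complement, so the complement is their short-arc midpoint on the wheel.
Short-arc midpoint of 60° and 130°: 95°.
Base is 180° from the complement: 95 − 180 = -85 → -85 + 360 = 275°

275°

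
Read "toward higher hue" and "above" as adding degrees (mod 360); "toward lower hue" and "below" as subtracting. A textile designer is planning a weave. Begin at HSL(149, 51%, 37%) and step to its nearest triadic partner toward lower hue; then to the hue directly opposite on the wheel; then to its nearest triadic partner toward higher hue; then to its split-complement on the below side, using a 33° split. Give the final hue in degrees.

149 − 120 = 29°   (triadic ↓)
29 + 180 = 209°   (complement)
209 + 120 = 329°   (triadic ↑)
329 + 147 = 476 → 476 − 360 = 116°   (split-comp 33° ↓)

116°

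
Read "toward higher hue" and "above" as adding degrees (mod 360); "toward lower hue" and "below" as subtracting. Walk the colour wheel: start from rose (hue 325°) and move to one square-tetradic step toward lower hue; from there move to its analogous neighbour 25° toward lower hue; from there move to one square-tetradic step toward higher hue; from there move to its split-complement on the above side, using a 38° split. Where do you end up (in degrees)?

325 − 90 = 235°   (square ↓)
235 − 25 = 210°   (analog 25° ↓)
210 + 90 = 300°   (square ↑)
300 + 218 = 518 → 518 − 360 = 158°   (split-comp 38° ↑)

158°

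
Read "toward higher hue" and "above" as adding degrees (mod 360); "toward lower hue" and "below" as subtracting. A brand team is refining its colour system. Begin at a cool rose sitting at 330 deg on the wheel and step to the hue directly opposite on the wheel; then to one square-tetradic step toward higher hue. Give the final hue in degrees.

240°

330 + 180 = 510 → 510 − 360 = 150°   (complement)
150 + 90 = 240°   (square ↑)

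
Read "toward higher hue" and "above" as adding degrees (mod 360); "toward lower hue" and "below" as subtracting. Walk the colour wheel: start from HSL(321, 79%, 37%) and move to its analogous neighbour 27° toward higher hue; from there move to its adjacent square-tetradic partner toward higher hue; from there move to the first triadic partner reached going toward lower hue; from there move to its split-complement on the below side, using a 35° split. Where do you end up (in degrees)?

+27° (analog 27° ↑): 321 + 27 = 348°
+90° (square ↑): 348 + 90 = 438 → 438 − 360 = 78°
−120° (triadic ↓): 78 − 120 = -42 → -42 + 360 = 318°
+145° (split-comp 35° ↓): 318 + 145 = 463 → 463 − 360 = 103°

103°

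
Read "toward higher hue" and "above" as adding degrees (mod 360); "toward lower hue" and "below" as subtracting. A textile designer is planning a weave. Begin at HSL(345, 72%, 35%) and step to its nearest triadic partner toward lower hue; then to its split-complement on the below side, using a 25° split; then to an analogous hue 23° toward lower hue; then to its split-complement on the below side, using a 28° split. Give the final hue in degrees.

345 − 120 = 225°   (triadic ↓)
225 + 155 = 380 → 380 − 360 = 20°   (split-comp 25° ↓)
20 − 23 = -3 → -3 + 360 = 357°   (analog 23° ↓)
357 + 152 = 509 → 509 − 360 = 149°   (split-comp 28° ↓)

149°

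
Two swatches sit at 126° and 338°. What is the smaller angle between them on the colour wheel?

|126 − 338| = 212.
The shorter arc is 360 − 212 = 148°.

148°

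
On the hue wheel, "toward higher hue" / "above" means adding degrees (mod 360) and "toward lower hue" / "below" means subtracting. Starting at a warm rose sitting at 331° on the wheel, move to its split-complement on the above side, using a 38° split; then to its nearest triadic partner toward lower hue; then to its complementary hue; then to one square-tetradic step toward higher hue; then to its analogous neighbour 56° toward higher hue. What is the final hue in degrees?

35°

split-comp 38° ↑ +218°: 331 + 218 = 549 → 549 − 360 = 189°
triadic ↓ −120°: 189 − 120 = 69°
complement +180°: 69 + 180 = 249°
square ↑ +90°: 249 + 90 = 339°
analog 56° ↑ +56°: 339 + 56 = 395 → 395 − 360 = 35°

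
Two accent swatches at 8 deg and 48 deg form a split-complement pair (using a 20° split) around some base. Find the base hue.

208°

The accents sit 20° either side of the complement, so the complement is their short-arc midpoint on the wheel.
Short-arc midpoint of 8° and 48°: 28°.
Base is 180° from the complement: 28 − 180 = -152 → -152 + 360 = 208°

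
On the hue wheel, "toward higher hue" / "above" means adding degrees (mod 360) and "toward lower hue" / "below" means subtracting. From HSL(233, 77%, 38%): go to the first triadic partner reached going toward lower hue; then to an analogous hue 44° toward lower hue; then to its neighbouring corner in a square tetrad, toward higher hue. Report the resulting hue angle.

159°

−120° (triadic ↓): 233 − 120 = 113°
−44° (analog 44° ↓): 113 − 44 = 69°
+90° (square ↑): 69 + 90 = 159°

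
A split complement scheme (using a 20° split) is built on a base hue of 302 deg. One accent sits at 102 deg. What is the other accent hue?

142°

Split-complementary hues sit 20° either side of the complement.
Complement of the base 302°: 302 + 180 = 482 → 482 − 360 = 122°
The given accent 102° is 20° one side of 122°; the other accent sits 20° the other side: 122 + 20 = 142°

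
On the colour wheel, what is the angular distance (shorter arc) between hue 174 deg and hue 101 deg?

73°

|174 − 101| = 73.
73 ≤ 180, so the shorter arc is 73°.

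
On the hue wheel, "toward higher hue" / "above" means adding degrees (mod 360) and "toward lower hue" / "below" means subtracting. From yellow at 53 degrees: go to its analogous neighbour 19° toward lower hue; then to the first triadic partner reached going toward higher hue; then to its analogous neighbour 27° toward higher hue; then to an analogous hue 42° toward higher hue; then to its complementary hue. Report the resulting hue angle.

43°

−19° (analog 19° ↓): 53 − 19 = 34°
+120° (triadic ↑): 34 + 120 = 154°
+27° (analog 27° ↑): 154 + 27 = 181°
+42° (analog 42° ↑): 181 + 42 = 223°
+180° (complement): 223 + 180 = 403 → 403 − 360 = 43°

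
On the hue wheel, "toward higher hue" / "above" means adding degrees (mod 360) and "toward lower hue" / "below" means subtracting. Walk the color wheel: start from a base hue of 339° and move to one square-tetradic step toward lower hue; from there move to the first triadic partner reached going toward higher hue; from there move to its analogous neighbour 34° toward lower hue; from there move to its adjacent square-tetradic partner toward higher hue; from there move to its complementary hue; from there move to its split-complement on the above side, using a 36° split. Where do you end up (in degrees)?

101°

−90° (square ↓): 339 − 90 = 249°
+120° (triadic ↑): 249 + 120 = 369 → 369 − 360 = 9°
−34° (analog 34° ↓): 9 − 34 = -25 → -25 + 360 = 335°
+90° (square ↑): 335 + 90 = 425 → 425 − 360 = 65°
+180° (complement): 65 + 180 = 245°
+216° (split-comp 36° ↑): 245 + 216 = 461 → 461 − 360 = 101°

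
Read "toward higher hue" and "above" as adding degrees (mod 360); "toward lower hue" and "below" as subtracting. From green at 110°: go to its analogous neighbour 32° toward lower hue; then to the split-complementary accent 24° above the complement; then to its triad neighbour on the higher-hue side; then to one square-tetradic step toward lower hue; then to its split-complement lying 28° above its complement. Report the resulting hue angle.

110 − 32 = 78°   (analog 32° ↓)
78 + 204 = 282°   (split-comp 24° ↑)
282 + 120 = 402 → 402 − 360 = 42°   (triadic ↑)
42 − 90 = -48 → -48 + 360 = 312°   (square ↓)
312 + 208 = 520 → 520 − 360 = 160°   (split-comp 28° ↑)

160°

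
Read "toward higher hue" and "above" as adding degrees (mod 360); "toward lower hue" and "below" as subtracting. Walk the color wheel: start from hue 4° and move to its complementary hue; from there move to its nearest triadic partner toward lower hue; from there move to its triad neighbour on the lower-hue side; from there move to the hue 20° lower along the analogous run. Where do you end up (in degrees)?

284°

complement +180°: 4 + 180 = 184°
triadic ↓ −120°: 184 − 120 = 64°
triadic ↓ −120°: 64 − 120 = -56 → -56 + 360 = 304°
analog 20° ↓ −20°: 304 − 20 = 284°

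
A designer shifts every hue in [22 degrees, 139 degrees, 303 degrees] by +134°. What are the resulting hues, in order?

22 + 134 = 156°
139 + 134 = 273°
303 + 134 = 437 → 437 − 360 = 77°

156°, 273°, 77°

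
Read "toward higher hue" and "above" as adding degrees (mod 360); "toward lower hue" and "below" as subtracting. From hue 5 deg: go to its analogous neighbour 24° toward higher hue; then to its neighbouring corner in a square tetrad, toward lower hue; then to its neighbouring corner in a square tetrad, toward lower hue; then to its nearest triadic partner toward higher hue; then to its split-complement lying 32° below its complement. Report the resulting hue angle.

117°

+24° (analog 24° ↑): 5 + 24 = 29°
−90° (square ↓): 29 − 90 = -61 → -61 + 360 = 299°
−90° (square ↓): 299 − 90 = 209°
+120° (triadic ↑): 209 + 120 = 329°
+148° (split-comp 32° ↓): 329 + 148 = 477 → 477 − 360 = 117°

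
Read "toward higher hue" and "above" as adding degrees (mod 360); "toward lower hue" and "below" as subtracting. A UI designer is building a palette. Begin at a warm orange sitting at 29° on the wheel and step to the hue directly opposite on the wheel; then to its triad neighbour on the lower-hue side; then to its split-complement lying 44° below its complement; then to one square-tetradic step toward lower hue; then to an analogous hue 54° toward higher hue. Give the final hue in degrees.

+180° (complement): 29 + 180 = 209°
−120° (triadic ↓): 209 − 120 = 89°
+136° (split-comp 44° ↓): 89 + 136 = 225°
−90° (square ↓): 225 − 90 = 135°
+54° (analog 54° ↑): 135 + 54 = 189°

189°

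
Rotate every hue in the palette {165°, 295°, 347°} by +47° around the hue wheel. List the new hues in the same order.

165 + 47 = 212°
295 + 47 = 342°
347 + 47 = 394 → 394 − 360 = 34°

212°, 342°, 34°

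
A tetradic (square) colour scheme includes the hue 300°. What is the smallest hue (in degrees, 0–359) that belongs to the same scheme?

30°

A square tetradic scheme places four hues every 90°.
The full set through 300° is {30°, 120°, 210°, 300°}.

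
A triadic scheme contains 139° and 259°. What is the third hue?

A triad spaces three hues 120° apart.
The full set is {19°, 139°, 259°}.

19°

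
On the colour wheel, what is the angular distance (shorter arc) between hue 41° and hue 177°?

|41 − 177| = 136.
136 ≤ 180, so the shorter arc is 136°.

136°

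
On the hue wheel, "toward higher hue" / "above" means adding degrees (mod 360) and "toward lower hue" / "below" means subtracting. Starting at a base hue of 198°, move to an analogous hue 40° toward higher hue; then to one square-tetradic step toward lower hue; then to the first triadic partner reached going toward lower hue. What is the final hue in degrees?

198 + 40 = 238°   (analog 40° ↑)
238 − 90 = 148°   (square ↓)
148 − 120 = 28°   (triadic ↓)

28°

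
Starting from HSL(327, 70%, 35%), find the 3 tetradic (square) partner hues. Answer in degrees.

57°, 147° and 237°

A square tetradic scheme places four hues every 90°.
327 + 90 = 417 → 417 − 360 = 57°
327 + 180 = 507 → 507 − 360 = 147°
327 + 270 = 597 → 597 − 360 = 237°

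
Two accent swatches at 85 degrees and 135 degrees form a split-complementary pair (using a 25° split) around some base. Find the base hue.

290°

The accents sit 25° either side of the complement, so the complement is their short-arc midpoint on the wheel.
Short-arc midpoint of 85° and 135°: 110°.
Base is 180° from the complement: 110 − 180 = -70 → -70 + 360 = 290°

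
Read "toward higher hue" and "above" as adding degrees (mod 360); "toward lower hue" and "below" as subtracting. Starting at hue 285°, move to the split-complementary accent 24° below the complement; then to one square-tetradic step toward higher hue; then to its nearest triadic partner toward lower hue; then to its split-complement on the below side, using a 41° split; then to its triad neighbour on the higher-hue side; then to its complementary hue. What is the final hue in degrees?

130°

split-comp 24° ↓ +156°: 285 + 156 = 441 → 441 − 360 = 81°
square ↑ +90°: 81 + 90 = 171°
triadic ↓ −120°: 171 − 120 = 51°
split-comp 41° ↓ +139°: 51 + 139 = 190°
triadic ↑ +120°: 190 + 120 = 310°
complement +180°: 310 + 180 = 490 → 490 − 360 = 130°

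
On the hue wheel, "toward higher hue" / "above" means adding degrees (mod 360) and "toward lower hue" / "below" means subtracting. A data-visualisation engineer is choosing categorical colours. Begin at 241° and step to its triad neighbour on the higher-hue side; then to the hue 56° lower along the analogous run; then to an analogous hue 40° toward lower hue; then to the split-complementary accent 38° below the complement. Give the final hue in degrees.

47°

+120° (triadic ↑): 241 + 120 = 361 → 361 − 360 = 1°
−56° (analog 56° ↓): 1 − 56 = -55 → -55 + 360 = 305°
−40° (analog 40° ↓): 305 − 40 = 265°
+142° (split-comp 38° ↓): 265 + 142 = 407 → 407 − 360 = 47°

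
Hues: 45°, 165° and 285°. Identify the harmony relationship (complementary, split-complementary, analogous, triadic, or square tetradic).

Sort the hues: 45°, 165°, 285°.
Successive gaps around the wheel: 120°, 120°, 120°.
Three hues equally spaced 120° apart form a triad.

triadic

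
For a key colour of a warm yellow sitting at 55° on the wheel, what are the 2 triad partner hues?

A triad places three hues 120° apart.
55 + 120 = 175°
55 + 240 = 295°

175° and 295°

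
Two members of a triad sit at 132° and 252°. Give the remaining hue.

12°

A triad spaces three hues 120° apart.
The full set is {12°, 132°, 252°}.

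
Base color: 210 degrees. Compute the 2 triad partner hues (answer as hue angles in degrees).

A triad places three hues 120° apart.
210 + 120 = 330°
210 + 240 = 450 → 450 − 360 = 90°

330° and 90°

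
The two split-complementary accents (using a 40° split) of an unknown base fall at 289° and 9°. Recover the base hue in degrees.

149°

The accents sit 40° either side of the complement, so the complement is their short-arc midpoint on the wheel.
Short-arc midpoint of 289° and 9°: 329°.
Base is 180° from the complement: 329 − 180 = 149°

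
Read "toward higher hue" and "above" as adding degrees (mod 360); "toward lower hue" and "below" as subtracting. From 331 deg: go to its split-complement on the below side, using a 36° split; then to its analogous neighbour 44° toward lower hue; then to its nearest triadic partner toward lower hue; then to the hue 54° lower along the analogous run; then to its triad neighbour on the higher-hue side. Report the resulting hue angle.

17°

331 + 144 = 475 → 475 − 360 = 115°   (split-comp 36° ↓)
115 − 44 = 71°   (analog 44° ↓)
71 − 120 = -49 → -49 + 360 = 311°   (triadic ↓)
311 − 54 = 257°   (analog 54° ↓)
257 + 120 = 377 → 377 − 360 = 17°   (triadic ↑)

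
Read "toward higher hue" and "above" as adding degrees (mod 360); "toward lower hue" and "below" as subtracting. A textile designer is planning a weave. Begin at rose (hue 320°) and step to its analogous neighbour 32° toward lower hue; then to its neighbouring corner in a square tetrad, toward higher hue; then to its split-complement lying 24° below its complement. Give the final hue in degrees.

−32° (analog 32° ↓): 320 − 32 = 288°
+90° (square ↑): 288 + 90 = 378 → 378 − 360 = 18°
+156° (split-comp 24° ↓): 18 + 156 = 174°

174°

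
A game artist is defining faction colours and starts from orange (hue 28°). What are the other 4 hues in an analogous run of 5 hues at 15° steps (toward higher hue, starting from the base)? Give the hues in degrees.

Analogous hues sit every 15° along the wheel.
28 + 15 = 43°
28 + 30 = 58°
28 + 45 = 73°
28 + 60 = 88°

43°, 58°, 73°, 88°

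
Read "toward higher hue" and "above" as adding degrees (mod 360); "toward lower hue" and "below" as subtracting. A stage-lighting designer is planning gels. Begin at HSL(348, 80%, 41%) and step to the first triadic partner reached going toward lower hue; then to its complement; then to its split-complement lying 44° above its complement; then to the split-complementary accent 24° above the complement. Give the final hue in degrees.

116°

−120° (triadic ↓): 348 − 120 = 228°
+180° (complement): 228 + 180 = 408 → 408 − 360 = 48°
+224° (split-comp 44° ↑): 48 + 224 = 272°
+204° (split-comp 24° ↑): 272 + 204 = 476 → 476 − 360 = 116°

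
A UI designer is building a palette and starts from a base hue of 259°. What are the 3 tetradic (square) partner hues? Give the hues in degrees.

349°, 79°, 169°

A square tetradic scheme places four hues every 90°.
259 + 90 = 349°
259 + 180 = 439 → 439 − 360 = 79°
259 + 270 = 529 → 529 − 360 = 169°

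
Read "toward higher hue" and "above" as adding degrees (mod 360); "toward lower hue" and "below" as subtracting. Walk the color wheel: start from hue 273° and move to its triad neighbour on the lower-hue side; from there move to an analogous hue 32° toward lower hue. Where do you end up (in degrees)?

121°

273 − 120 = 153°   (triadic ↓)
153 − 32 = 121°   (analog 32° ↓)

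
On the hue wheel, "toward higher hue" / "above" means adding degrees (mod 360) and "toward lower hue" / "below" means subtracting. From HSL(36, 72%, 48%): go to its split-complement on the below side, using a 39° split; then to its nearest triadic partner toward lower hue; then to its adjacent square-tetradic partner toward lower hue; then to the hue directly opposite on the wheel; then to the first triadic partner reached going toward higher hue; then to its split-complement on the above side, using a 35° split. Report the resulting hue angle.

122°

36 + 141 = 177°   (split-comp 39° ↓)
177 − 120 = 57°   (triadic ↓)
57 − 90 = -33 → -33 + 360 = 327°   (square ↓)
327 + 180 = 507 → 507 − 360 = 147°   (complement)
147 + 120 = 267°   (triadic ↑)
267 + 215 = 482 → 482 − 360 = 122°   (split-comp 35° ↑)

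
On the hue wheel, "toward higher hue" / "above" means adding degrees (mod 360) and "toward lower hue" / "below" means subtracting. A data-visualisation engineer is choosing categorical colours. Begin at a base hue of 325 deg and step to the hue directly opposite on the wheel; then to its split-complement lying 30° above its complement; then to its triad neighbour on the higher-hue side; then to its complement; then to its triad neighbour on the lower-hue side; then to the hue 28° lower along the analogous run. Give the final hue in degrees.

147°

+180° (complement): 325 + 180 = 505 → 505 − 360 = 145°
+210° (split-comp 30° ↑): 145 + 210 = 355°
+120° (triadic ↑): 355 + 120 = 475 → 475 − 360 = 115°
+180° (complement): 115 + 180 = 295°
−120° (triadic ↓): 295 − 120 = 175°
−28° (analog 28° ↓): 175 − 28 = 147°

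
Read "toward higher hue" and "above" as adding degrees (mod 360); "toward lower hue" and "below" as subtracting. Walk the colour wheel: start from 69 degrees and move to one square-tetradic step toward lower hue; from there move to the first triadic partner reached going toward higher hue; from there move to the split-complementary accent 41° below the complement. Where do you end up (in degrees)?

238°

69 − 90 = -21 → -21 + 360 = 339°   (square ↓)
339 + 120 = 459 → 459 − 360 = 99°   (triadic ↑)
99 + 139 = 238°   (split-comp 41° ↓)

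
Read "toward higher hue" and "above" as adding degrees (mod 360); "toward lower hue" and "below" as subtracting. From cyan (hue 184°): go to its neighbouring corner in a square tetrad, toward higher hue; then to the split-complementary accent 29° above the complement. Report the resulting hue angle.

123°

184 + 90 = 274°   (square ↑)
274 + 209 = 483 → 483 − 360 = 123°   (split-comp 29° ↑)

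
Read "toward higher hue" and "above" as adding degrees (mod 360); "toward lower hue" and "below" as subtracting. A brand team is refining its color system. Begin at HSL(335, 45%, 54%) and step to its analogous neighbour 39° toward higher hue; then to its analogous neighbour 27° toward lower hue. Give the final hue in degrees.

347°

analog 39° ↑ +39°: 335 + 39 = 374 → 374 − 360 = 14°
analog 27° ↓ −27°: 14 − 27 = -13 → -13 + 360 = 347°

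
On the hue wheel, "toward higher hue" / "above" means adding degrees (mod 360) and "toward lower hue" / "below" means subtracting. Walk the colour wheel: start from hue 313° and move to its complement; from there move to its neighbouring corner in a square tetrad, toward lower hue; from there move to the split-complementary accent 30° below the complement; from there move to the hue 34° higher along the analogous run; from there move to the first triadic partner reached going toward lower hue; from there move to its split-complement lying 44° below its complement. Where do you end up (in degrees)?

+180° (complement): 313 + 180 = 493 → 493 − 360 = 133°
−90° (square ↓): 133 − 90 = 43°
+150° (split-comp 30° ↓): 43 + 150 = 193°
+34° (analog 34° ↑): 193 + 34 = 227°
−120° (triadic ↓): 227 − 120 = 107°
+136° (split-comp 44° ↓): 107 + 136 = 243°

243°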